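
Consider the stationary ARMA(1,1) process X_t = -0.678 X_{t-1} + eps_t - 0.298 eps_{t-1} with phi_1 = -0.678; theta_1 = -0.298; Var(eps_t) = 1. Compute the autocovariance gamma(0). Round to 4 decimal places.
\gamma(0) = 2.7630

Multiply the model equation by X_{t-k} and take expectations. With theta_0 = psi_0 = 1 and psi_j the MA(infinity) weights, this gives
  gamma(k) - sum_i phi_i gamma(k-i) = c_k,
  c_k = sigma^2 * sum_{j=k..q} theta_j psi_{j-k}   (c_k = 0 for k > q),
using gamma(-m) = gamma(m).
psi-weights needed (psi_j = theta_j + sum_i phi_i psi_{j-i}):
  psi_1 = theta_1 + phi_1 = -0.298 + (-0.678) = -0.976
Right-hand sides:
  c_0 = sigma^2 (1 + theta_1 psi_1) = 1 * (1 + (-0.298)(-0.976)) = 1 * 1.290848 = 1.290848
  c_1 = sigma^2 theta_1 = 1 * (-0.298) = -0.298
  c_2 = 0
Equations for k = 0 and k = 1 (AR order 1):
  gamma(0) = phi_1 gamma(1) + c_0
  gamma(1) = phi_1 gamma(0) + c_1
Substituting the second into the first: gamma(0) (1 - phi_1^2) = c_0 + phi_1 c_1, so
  gamma(0) = (c_0 + phi_1 c_1) / (1 - phi_1^2) = (1.290848 + (-0.678)(-0.298)) / (1 - (-0.678)^2) = 1.492892 / 0.540316 = 2.762998.
Therefore gamma(0) = 2.7630 (to 4 decimal places).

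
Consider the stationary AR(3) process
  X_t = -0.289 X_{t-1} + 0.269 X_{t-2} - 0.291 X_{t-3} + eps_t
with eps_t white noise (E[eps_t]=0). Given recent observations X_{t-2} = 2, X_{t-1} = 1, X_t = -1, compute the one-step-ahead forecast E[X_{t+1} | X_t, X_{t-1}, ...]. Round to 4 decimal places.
E[X_{t+1} \mid \mathcal F_t] = -0.0240

For an AR(p) model X_t = c + sum_i phi_i X_{t-i} + eps_t, the
one-step-ahead conditional mean is
  E[X_{t+1} | X_t, ...] = c + sum_i phi_i X_{t+1-i}.
Substitute known values:
  E[X_{t+1} | ...] = (-0.289) * (-1) + (0.269) * (1) + (-0.291) * (2)
                   = -0.0240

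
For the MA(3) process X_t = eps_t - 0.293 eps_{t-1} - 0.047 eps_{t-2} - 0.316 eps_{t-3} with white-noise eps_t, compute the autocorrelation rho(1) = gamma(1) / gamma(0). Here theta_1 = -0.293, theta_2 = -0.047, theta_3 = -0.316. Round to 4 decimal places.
\rho(1) = -0.2226

For an MA(q) process with theta_0 = 1, the autocovariance is
  gamma(k) = sigma^2 * sum_{i=0..q-k} theta_i * theta_{i+k},
and rho(k) = gamma(k) / gamma(0). Sigma^2 cancels.
  numerator   = (1)*(-0.293) + (-0.293)*(-0.047) + (-0.047)*(-0.316) = -0.264377.
  denominator = (1)^2 + (-0.293)^2 + (-0.047)^2 + (-0.316)^2 = 1.187914.
  rho(1) = -0.264377 / 1.187914 = -0.2226.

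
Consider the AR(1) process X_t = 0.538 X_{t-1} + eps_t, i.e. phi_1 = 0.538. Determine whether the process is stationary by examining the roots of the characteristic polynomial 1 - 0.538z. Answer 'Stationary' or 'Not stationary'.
\text{Stationary}

The AR(p) characteristic polynomial is P(z) = 1 - 0.538z.
Stationarity requires all roots to lie outside the unit circle, i.e. |z| > 1 for every root.
This is linear in z: 1 + (-0.538) z = 0  =>  z = -1/(-0.538) = 1.858736,  |z| = 1.858736.
Moduli of all roots: 1.8587.
All moduli strictly greater than 1? Yes.
Verdict: Stationary.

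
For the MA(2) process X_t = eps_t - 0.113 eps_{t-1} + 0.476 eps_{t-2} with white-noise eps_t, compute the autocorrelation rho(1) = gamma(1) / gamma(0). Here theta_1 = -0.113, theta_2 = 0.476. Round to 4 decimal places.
\rho(1) = -0.1346

For an MA(q) process with theta_0 = 1, the autocovariance is
  gamma(k) = sigma^2 * sum_{i=0..q-k} theta_i * theta_{i+k},
and rho(k) = gamma(k) / gamma(0). Sigma^2 cancels.
  numerator   = (1)*(-0.113) + (-0.113)*(0.476) = -0.166788.
  denominator = (1)^2 + (-0.113)^2 + (0.476)^2 = 1.239345.
  rho(1) = -0.166788 / 1.239345 = -0.1346.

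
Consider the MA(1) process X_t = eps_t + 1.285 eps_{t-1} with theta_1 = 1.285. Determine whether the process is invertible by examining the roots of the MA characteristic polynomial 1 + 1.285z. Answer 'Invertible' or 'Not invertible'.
\text{Not invertible}

The MA(q) characteristic polynomial is P(z) = 1 + 1.285z.
Invertibility requires all roots to lie outside the unit circle, i.e. |z| > 1 for every root.
This is linear in z: 1 + (1.285) z = 0  =>  z = -1/(1.285) = -0.77821,  |z| = 0.77821.
Moduli of all roots: 0.7782.
All moduli strictly greater than 1? No.
Verdict: Not invertible.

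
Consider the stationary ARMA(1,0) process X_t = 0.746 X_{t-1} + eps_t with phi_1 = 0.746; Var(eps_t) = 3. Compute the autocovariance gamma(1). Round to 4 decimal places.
\gamma(1) = 5.0464

Multiply the model equation by X_{t-k} and take expectations. With theta_0 = psi_0 = 1 and psi_j the MA(infinity) weights, this gives
  gamma(k) - sum_i phi_i gamma(k-i) = c_k,
  c_k = sigma^2 * sum_{j=k..q} theta_j psi_{j-k}   (c_k = 0 for k > q),
using gamma(-m) = gamma(m).
Pure AR (q = 0): c_0 = sigma^2 = 3, c_k = 0 for k >= 1.
Equations for k = 0 and k = 1 (AR order 1):
  gamma(0) = phi_1 gamma(1) + c_0
  gamma(1) = phi_1 gamma(0) + c_1
Substituting the second into the first: gamma(0) (1 - phi_1^2) = c_0 + phi_1 c_1, so
  gamma(0) = c_0 / (1 - phi_1^2) = 3 / (1 - (0.746)^2) = 3 / 0.443484 = 6.764618.
  gamma(1) = phi_1 gamma(0) = (0.746)(6.764618) = 5.046405.
Therefore gamma(1) = 5.0464 (to 4 decimal places).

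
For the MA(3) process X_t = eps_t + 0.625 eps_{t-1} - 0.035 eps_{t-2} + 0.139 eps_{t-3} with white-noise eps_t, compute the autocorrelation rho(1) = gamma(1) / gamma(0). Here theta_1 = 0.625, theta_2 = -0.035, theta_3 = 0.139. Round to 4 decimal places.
\rho(1) = 0.4239

For an MA(q) process with theta_0 = 1, the autocovariance is
  gamma(k) = sigma^2 * sum_{i=0..q-k} theta_i * theta_{i+k},
and rho(k) = gamma(k) / gamma(0). Sigma^2 cancels.
  numerator   = (1)*(0.625) + (0.625)*(-0.035) + (-0.035)*(0.139) = 0.59826.
  denominator = (1)^2 + (0.625)^2 + (-0.035)^2 + (0.139)^2 = 1.411171.
  rho(1) = 0.59826 / 1.411171 = 0.4239.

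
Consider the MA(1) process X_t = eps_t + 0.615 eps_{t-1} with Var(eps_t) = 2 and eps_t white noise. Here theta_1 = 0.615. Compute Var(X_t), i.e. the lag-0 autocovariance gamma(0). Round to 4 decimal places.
\gamma(0) = 2.7565

For an MA(q) process X_t = eps_t + sum_i theta_i eps_{t-i} with
Var(eps_t) = sigma^2, the variance is
  gamma(0) = sigma^2 * (1 + sum_i theta_i^2).
  sum_i theta_i^2 = (0.615)^2 = 0.378225.
  gamma(0) = 2 * (1 + 0.378225) = 2 * 1.378225 = 2.75645, which rounds to 2.7565.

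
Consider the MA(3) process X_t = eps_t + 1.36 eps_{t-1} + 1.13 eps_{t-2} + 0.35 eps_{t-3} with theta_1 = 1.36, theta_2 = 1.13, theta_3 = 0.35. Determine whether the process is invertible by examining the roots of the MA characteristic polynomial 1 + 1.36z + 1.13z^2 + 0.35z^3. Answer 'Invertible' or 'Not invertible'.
\text{Invertible}

The MA(q) characteristic polynomial is P(z) = 1 + 1.36z + 1.13z^2 + 0.35z^3.
Invertibility requires all roots to lie outside the unit circle, i.e. |z| > 1 for every root.
Degree 3: look for a simple real root z0 first, then factor out (1 - z/z0) and solve the remaining quadratic.
Testing z0 = -2: P(-2) = 1 + (1.36)(-2) + (1.13)(-2)^2 + (0.35)(-2)^3
  = 1 + (-2.72) + (4.52) + (-2.8) = 0.  So z_0 = -2 is a root, |z_0| = 2.
Divide out the factor (1 + 0.5 z) = (1 - z/z0) (since 1/z0 = -0.5):
  P(z) = (1 + 0.5 z)(1 + (0.86) z + (0.7) z^2)
  [check: z-coef 0.86 - (-0.5) = 1.36; z^2-coef 0.7 - (-0.5)(0.86) = 1.13; z^3-coef -(-0.5)(0.7) = 0.35.]
Remaining roots from the quadratic factor 1 + (0.86) z + (0.7) z^2:
  Set 1 + (0.86) z + (0.7) z^2 = 0, i.e. a z^2 + b z + c = 0 with a = 0.7, b = 0.86, c = 1.
  Discriminant D = b^2 - 4ac = (0.86)^2 - 4*(0.7)*1 = 0.7396 - (2.8) = -2.0604.
  D < 0, so the roots are the complex-conjugate pair z = (-b +/- i sqrt(-D)) / (2a) = -0.6143 +/- 1.0253i.
  For a conjugate pair |z|^2 = z * conj(z) = (product of roots) = c/a = 1/(0.7) = 1.428571, so |z| = sqrt(1.428571) = 1.1952 for both roots.
Moduli of all roots: 2.0000, 1.1952, 1.1952.
All moduli strictly greater than 1? Yes.
Verdict: Invertible.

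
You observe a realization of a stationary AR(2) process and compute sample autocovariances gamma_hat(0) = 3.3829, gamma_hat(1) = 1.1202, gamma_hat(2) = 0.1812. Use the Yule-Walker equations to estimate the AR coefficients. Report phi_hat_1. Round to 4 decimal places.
\hat\phi_{1} = 0.3520

The Yule-Walker equations for an AR(p) process read, in matrix form,
  Gamma_p phi = r_p,   with   (Gamma_p)_{ij} = gamma(|i - j|),
                       (r_p)_i = gamma(i),   i,j = 1..p.
Substitute the sample gammas (Toeplitz matrix and right-hand side of size 2):
  Gamma_p = [[3.3829, 1.1202], [1.1202, 3.3829]]
  r_p     = [1.1202, 0.1812]
Written out:
  3.3829 phi_1 + 1.1202 phi_2 = 1.1202
  1.1202 phi_1 + 3.3829 phi_2 = 0.1812
Solve by Cramer's rule:
  det = gamma(0)^2 - gamma(1)^2 = (3.3829)^2 - (1.1202)^2 = 11.44401241 - 1.25484804 = 10.18916437
  phi_hat_1 = [gamma(1) gamma(0) - gamma(1) gamma(2)] / det = [(1.1202)(3.3829) - (1.1202)(0.1812)] / 10.18916437 = 3.58654434 / 10.18916437 = 0.352
  phi_hat_2 = [gamma(0) gamma(2) - gamma(1)^2] / det = [(3.3829)(0.1812) - (1.1202)^2] / 10.18916437 = -0.64186656 / 10.18916437 = -0.063
So phi_hat = [0.3520, -0.0630].
Therefore phi_hat_1 = 0.3520.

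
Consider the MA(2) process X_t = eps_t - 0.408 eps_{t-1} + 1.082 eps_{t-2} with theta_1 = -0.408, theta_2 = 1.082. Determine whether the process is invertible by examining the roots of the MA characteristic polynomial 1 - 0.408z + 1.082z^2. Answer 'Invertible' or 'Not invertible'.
\text{Not invertible}

The MA(q) characteristic polynomial is P(z) = 1 - 0.408z + 1.082z^2.
Invertibility requires all roots to lie outside the unit circle, i.e. |z| > 1 for every root.
Set 1 + (-0.408) z + (1.082) z^2 = 0, i.e. a z^2 + b z + c = 0 with a = 1.082, b = -0.408, c = 1.
Discriminant D = b^2 - 4ac = (-0.408)^2 - 4*(1.082)*1 = 0.166464 - (4.328) = -4.161536.
D < 0, so the roots are the complex-conjugate pair z = (-b +/- i sqrt(-D)) / (2a) = 0.1885 +/- 0.9427i.
For a conjugate pair |z|^2 = z * conj(z) = (product of roots) = c/a = 1/(1.082) = 0.924214, so |z| = sqrt(0.924214) = 0.9614 for both roots.
Moduli of all roots: 0.9614, 0.9614.
All moduli strictly greater than 1? No.
Verdict: Not invertible.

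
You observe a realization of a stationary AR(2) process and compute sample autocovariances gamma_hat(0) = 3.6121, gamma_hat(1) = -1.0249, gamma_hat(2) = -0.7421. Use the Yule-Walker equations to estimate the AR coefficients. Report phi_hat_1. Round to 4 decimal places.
\hat\phi_{1} = -0.3720

The Yule-Walker equations for an AR(p) process read, in matrix form,
  Gamma_p phi = r_p,   with   (Gamma_p)_{ij} = gamma(|i - j|),
                       (r_p)_i = gamma(i),   i,j = 1..p.
Substitute the sample gammas (Toeplitz matrix and right-hand side of size 2):
  Gamma_p = [[3.6121, -1.0249], [-1.0249, 3.6121]]
  r_p     = [-1.0249, -0.7421]
Written out:
  3.6121 phi_1 - 1.0249 phi_2 = -1.0249
  -1.0249 phi_1 + 3.6121 phi_2 = -0.7421
Solve by Cramer's rule:
  det = gamma(0)^2 - gamma(1)^2 = (3.6121)^2 - (-1.0249)^2 = 13.04726641 - 1.05042001 = 11.9968464
  phi_hat_1 = [gamma(1) gamma(0) - gamma(1) gamma(2)] / det = [(-1.0249)(3.6121) - (-1.0249)(-0.7421)] / 11.9968464 = -4.46261958 / 11.9968464 = -0.372
  phi_hat_2 = [gamma(0) gamma(2) - gamma(1)^2] / det = [(3.6121)(-0.7421) - (-1.0249)^2] / 11.9968464 = -3.73095942 / 11.9968464 = -0.311
So phi_hat = [-0.3720, -0.3110].
Therefore phi_hat_1 = -0.3720.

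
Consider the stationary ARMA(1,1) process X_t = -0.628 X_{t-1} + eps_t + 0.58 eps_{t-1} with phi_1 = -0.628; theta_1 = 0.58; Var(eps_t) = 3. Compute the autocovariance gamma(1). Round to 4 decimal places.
\gamma(1) = -0.1512

Multiply the model equation by X_{t-k} and take expectations. With theta_0 = psi_0 = 1 and psi_j the MA(infinity) weights, this gives
  gamma(k) - sum_i phi_i gamma(k-i) = c_k,
  c_k = sigma^2 * sum_{j=k..q} theta_j psi_{j-k}   (c_k = 0 for k > q),
using gamma(-m) = gamma(m).
psi-weights needed (psi_j = theta_j + sum_i phi_i psi_{j-i}):
  psi_1 = theta_1 + phi_1 = 0.58 + (-0.628) = -0.048
Right-hand sides:
  c_0 = sigma^2 (1 + theta_1 psi_1) = 3 * (1 + (0.58)(-0.048)) = 3 * 0.97216 = 2.91648
  c_1 = sigma^2 theta_1 = 3 * (0.58) = 1.74
  c_2 = 0
Equations for k = 0 and k = 1 (AR order 1):
  gamma(0) = phi_1 gamma(1) + c_0
  gamma(1) = phi_1 gamma(0) + c_1
Substituting the second into the first: gamma(0) (1 - phi_1^2) = c_0 + phi_1 c_1, so
  gamma(0) = (c_0 + phi_1 c_1) / (1 - phi_1^2) = (2.91648 + (-0.628)(1.74)) / (1 - (-0.628)^2) = 1.82376 / 0.605616 = 3.011413.
  gamma(1) = phi_1 gamma(0) + c_1 = (-0.628)(3.011413) + (1.74) = -0.151167.
Therefore gamma(1) = -0.1512 (to 4 decimal places).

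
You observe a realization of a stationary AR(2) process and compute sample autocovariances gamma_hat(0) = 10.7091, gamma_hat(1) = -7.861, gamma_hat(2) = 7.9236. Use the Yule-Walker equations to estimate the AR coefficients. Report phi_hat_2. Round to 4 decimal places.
\hat\phi_{2} = 0.4360

The Yule-Walker equations for an AR(p) process read, in matrix form,
  Gamma_p phi = r_p,   with   (Gamma_p)_{ij} = gamma(|i - j|),
                       (r_p)_i = gamma(i),   i,j = 1..p.
Substitute the sample gammas (Toeplitz matrix and right-hand side of size 2):
  Gamma_p = [[10.7091, -7.861], [-7.861, 10.7091]]
  r_p     = [-7.861, 7.9236]
Written out:
  10.7091 phi_1 - 7.861 phi_2 = -7.861
  -7.861 phi_1 + 10.7091 phi_2 = 7.9236
Solve by Cramer's rule:
  det = gamma(0)^2 - gamma(1)^2 = (10.7091)^2 - (-7.861)^2 = 114.68482281 - 61.795321 = 52.88950181
  phi_hat_1 = [gamma(1) gamma(0) - gamma(1) gamma(2)] / det = [(-7.861)(10.7091) - (-7.861)(7.9236)] / 52.88950181 = -21.8968155 / 52.88950181 = -0.414
  phi_hat_2 = [gamma(0) gamma(2) - gamma(1)^2] / det = [(10.7091)(7.9236) - (-7.861)^2] / 52.88950181 = 23.05930376 / 52.88950181 = 0.436
So phi_hat = [-0.4140, 0.4360].
Therefore phi_hat_2 = 0.4360.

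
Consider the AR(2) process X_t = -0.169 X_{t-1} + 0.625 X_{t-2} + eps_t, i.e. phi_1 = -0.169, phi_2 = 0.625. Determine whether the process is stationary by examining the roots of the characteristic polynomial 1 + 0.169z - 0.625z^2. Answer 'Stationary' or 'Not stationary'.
\text{Stationary}

The AR(p) characteristic polynomial is P(z) = 1 + 0.169z - 0.625z^2.
Stationarity requires all roots to lie outside the unit circle, i.e. |z| > 1 for every root.
Set 1 + (0.169) z + (-0.625) z^2 = 0, i.e. a z^2 + b z + c = 0 with a = -0.625, b = 0.169, c = 1.
Discriminant D = b^2 - 4ac = (0.169)^2 - 4*(-0.625)*1 = 0.028561 - (-2.5) = 2.528561.
D >= 0, so the roots are real: z = (-b +/- sqrt(D)) / (2a) = (-0.169 +/- 1.590145) / (-1.25).
  z_1 = (-0.169 + 1.590145) / (-1.25) = -1.1369,   |z_1| = 1.1369.
  z_2 = (-0.169 - 1.590145) / (-1.25) = 1.4073,   |z_2| = 1.4073.
Moduli of all roots: 1.1369, 1.4073.
All moduli strictly greater than 1? Yes.
Verdict: Stationary.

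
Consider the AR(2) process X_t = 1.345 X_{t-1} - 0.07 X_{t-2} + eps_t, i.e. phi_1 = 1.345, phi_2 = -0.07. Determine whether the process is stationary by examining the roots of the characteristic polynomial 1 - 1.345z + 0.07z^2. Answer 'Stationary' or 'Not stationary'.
\text{Not stationary}

The AR(p) characteristic polynomial is P(z) = 1 - 1.345z + 0.07z^2.
Stationarity requires all roots to lie outside the unit circle, i.e. |z| > 1 for every root.
Set 1 + (-1.345) z + (0.07) z^2 = 0, i.e. a z^2 + b z + c = 0 with a = 0.07, b = -1.345, c = 1.
Discriminant D = b^2 - 4ac = (-1.345)^2 - 4*(0.07)*1 = 1.809025 - (0.28) = 1.529025.
D >= 0, so the roots are real: z = (-b +/- sqrt(D)) / (2a) = (1.345 +/- 1.236538) / (0.14).
  z_1 = (1.345 + 1.236538) / (0.14) = 18.4396,   |z_1| = 18.4396.
  z_2 = (1.345 - 1.236538) / (0.14) = 0.7747,   |z_2| = 0.7747.
Moduli of all roots: 18.4396, 0.7747.
All moduli strictly greater than 1? No.
Verdict: Not stationary.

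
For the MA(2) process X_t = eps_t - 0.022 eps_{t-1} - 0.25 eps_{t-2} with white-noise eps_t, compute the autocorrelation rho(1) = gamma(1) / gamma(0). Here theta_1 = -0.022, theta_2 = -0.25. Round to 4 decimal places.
\rho(1) = -0.0155

For an MA(q) process with theta_0 = 1, the autocovariance is
  gamma(k) = sigma^2 * sum_{i=0..q-k} theta_i * theta_{i+k},
and rho(k) = gamma(k) / gamma(0). Sigma^2 cancels.
  numerator   = (1)*(-0.022) + (-0.022)*(-0.25) = -0.0165.
  denominator = (1)^2 + (-0.022)^2 + (-0.25)^2 = 1.062984.
  rho(1) = -0.0165 / 1.062984 = -0.0155.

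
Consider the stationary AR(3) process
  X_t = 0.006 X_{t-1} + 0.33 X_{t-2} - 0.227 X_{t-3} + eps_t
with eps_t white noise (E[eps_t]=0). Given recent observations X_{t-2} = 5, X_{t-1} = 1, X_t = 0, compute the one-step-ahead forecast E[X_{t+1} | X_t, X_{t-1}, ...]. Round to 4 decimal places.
E[X_{t+1} \mid \mathcal F_t] = -0.8050

For an AR(p) model X_t = c + sum_i phi_i X_{t-i} + eps_t, the
one-step-ahead conditional mean is
  E[X_{t+1} | X_t, ...] = c + sum_i phi_i X_{t+1-i}.
Substitute known values:
  E[X_{t+1} | ...] = (0.006) * (0) + (0.33) * (1) + (-0.227) * (5)
                   = -0.8050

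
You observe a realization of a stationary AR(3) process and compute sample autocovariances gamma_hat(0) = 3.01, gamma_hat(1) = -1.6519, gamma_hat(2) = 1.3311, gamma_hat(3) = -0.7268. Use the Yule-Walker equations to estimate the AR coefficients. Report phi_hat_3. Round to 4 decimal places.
\hat\phi_{3} = 0.0940

The Yule-Walker equations for an AR(p) process read, in matrix form,
  Gamma_p phi = r_p,   with   (Gamma_p)_{ij} = gamma(|i - j|),
                       (r_p)_i = gamma(i),   i,j = 1..p.
Substitute the sample gammas (Toeplitz matrix and right-hand side of size 3):
  Gamma_p = [[3.01, -1.6519, 1.3311], [-1.6519, 3.01, -1.6519], [1.3311, -1.6519, 3.01]]
  r_p     = [-1.6519, 1.3311, -0.7268]
Written out (R1..R3):
  (R1) 3.01 phi_1 - 1.6519 phi_2 + 1.3311 phi_3 = -1.6519
  (R2) -1.6519 phi_1 + 3.01 phi_2 - 1.6519 phi_3 = 1.3311
  (R3) 1.3311 phi_1 - 1.6519 phi_2 + 3.01 phi_3 = -0.7268
Gaussian elimination:
  R2 <- R2 - (-1.6519/3.01) R1 = R2 - (-0.548804) R1:  2.103431 phi_2 - 0.921387 phi_3 = 0.424531
  R3 <- R3 - (1.3311/3.01) R1 = R3 - (0.442226) R1:  -0.921387 phi_2 + 2.421353 phi_3 = 0.003713
  R3 <- R3 - (-0.921387/2.103431) R2 = R3 - (-0.43804) R2:  2.017749 phi_3 = 0.189674
Back-substitution:
  phi_hat_3 = 0.189674 / 2.017749 = 0.094003
  phi_hat_2 = (0.424531 - (-0.921387)(0.094003)) / 2.103431 = 0.243005
  phi_hat_1 = (-1.6519 - (-1.6519)(0.243005) - (1.3311)(0.094003)) / 3.01 = -0.457013
So phi_hat = [-0.4570, 0.2430, 0.0940].
Therefore phi_hat_3 = 0.0940.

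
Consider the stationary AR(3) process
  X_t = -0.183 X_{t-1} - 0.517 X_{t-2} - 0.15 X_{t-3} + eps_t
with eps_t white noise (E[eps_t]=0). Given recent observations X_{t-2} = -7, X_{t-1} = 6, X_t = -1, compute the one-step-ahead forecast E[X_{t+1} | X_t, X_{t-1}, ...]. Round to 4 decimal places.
E[X_{t+1} \mid \mathcal F_t] = -1.8690

For an AR(p) model X_t = c + sum_i phi_i X_{t-i} + eps_t, the
one-step-ahead conditional mean is
  E[X_{t+1} | X_t, ...] = c + sum_i phi_i X_{t+1-i}.
Substitute known values:
  E[X_{t+1} | ...] = (-0.183) * (-1) + (-0.517) * (6) + (-0.15) * (-7)
                   = -1.8690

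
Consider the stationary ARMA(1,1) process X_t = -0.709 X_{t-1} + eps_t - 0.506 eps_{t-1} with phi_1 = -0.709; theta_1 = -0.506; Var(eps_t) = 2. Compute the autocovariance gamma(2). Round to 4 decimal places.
\gamma(2) = 4.7072

Multiply the model equation by X_{t-k} and take expectations. With theta_0 = psi_0 = 1 and psi_j the MA(infinity) weights, this gives
  gamma(k) - sum_i phi_i gamma(k-i) = c_k,
  c_k = sigma^2 * sum_{j=k..q} theta_j psi_{j-k}   (c_k = 0 for k > q),
using gamma(-m) = gamma(m).
psi-weights needed (psi_j = theta_j + sum_i phi_i psi_{j-i}):
  psi_1 = theta_1 + phi_1 = -0.506 + (-0.709) = -1.215
Right-hand sides:
  c_0 = sigma^2 (1 + theta_1 psi_1) = 2 * (1 + (-0.506)(-1.215)) = 2 * 1.61479 = 3.22958
  c_1 = sigma^2 theta_1 = 2 * (-0.506) = -1.012
  c_2 = 0
Equations for k = 0 and k = 1 (AR order 1):
  gamma(0) = phi_1 gamma(1) + c_0
  gamma(1) = phi_1 gamma(0) + c_1
Substituting the second into the first: gamma(0) (1 - phi_1^2) = c_0 + phi_1 c_1, so
  gamma(0) = (c_0 + phi_1 c_1) / (1 - phi_1^2) = (3.22958 + (-0.709)(-1.012)) / (1 - (-0.709)^2) = 3.947088 / 0.497319 = 7.936733.
  gamma(1) = phi_1 gamma(0) + c_1 = (-0.709)(7.936733) + (-1.012) = -6.639144.
For k = 2 (> q): gamma(2) = phi_1 gamma(1) = (-0.709)(-6.639144) = 4.707153.
Therefore gamma(2) = 4.7072 (to 4 decimal places).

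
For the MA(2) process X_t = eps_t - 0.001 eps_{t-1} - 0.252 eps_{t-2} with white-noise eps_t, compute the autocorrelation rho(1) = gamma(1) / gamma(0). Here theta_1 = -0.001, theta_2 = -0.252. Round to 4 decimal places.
\rho(1) = -0.0007

For an MA(q) process with theta_0 = 1, the autocovariance is
  gamma(k) = sigma^2 * sum_{i=0..q-k} theta_i * theta_{i+k},
and rho(k) = gamma(k) / gamma(0). Sigma^2 cancels.
  numerator   = (1)*(-0.001) + (-0.001)*(-0.252) = -0.000748.
  denominator = (1)^2 + (-0.001)^2 + (-0.252)^2 = 1.063505.
  rho(1) = -0.000748 / 1.063505 = -0.0007.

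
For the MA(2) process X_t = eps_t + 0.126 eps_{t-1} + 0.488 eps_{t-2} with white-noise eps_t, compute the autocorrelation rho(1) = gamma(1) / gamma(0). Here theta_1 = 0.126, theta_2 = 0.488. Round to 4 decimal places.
\rho(1) = 0.1495

For an MA(q) process with theta_0 = 1, the autocovariance is
  gamma(k) = sigma^2 * sum_{i=0..q-k} theta_i * theta_{i+k},
and rho(k) = gamma(k) / gamma(0). Sigma^2 cancels.
  numerator   = (1)*(0.126) + (0.126)*(0.488) = 0.187488.
  denominator = (1)^2 + (0.126)^2 + (0.488)^2 = 1.25402.
  rho(1) = 0.187488 / 1.25402 = 0.1495.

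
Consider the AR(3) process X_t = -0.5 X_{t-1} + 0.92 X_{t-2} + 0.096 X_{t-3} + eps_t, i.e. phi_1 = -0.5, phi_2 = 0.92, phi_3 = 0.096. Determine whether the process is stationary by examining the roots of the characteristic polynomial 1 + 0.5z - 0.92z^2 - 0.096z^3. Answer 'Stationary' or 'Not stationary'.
\text{Not stationary}

The AR(p) characteristic polynomial is P(z) = 1 + 0.5z - 0.92z^2 - 0.096z^3.
Stationarity requires all roots to lie outside the unit circle, i.e. |z| > 1 for every root.
Degree 3: look for a simple real root z0 first, then factor out (1 - z/z0) and solve the remaining quadratic.
Testing z0 = 1.25: P(1.25) = 1 + (0.5)(1.25) + (-0.92)(1.25)^2 + (-0.096)(1.25)^3
  = 1 + (0.625) + (-1.4375) + (-0.1875) = 0.  So z_0 = 1.25 is a root, |z_0| = 1.25.
Divide out the factor (1 - 0.8 z) = (1 - z/z0) (since 1/z0 = 0.8):
  P(z) = (1 - 0.8 z)(1 + (1.3) z + (0.12) z^2)
  [check: z-coef 1.3 - (0.8) = 0.5; z^2-coef 0.12 - (0.8)(1.3) = -0.92; z^3-coef -(0.8)(0.12) = -0.096.]
Remaining roots from the quadratic factor 1 + (1.3) z + (0.12) z^2:
  Set 1 + (1.3) z + (0.12) z^2 = 0, i.e. a z^2 + b z + c = 0 with a = 0.12, b = 1.3, c = 1.
  Discriminant D = b^2 - 4ac = (1.3)^2 - 4*(0.12)*1 = 1.69 - (0.48) = 1.21.
  D >= 0, so the roots are real: z = (-b +/- sqrt(D)) / (2a) = (-1.3 +/- 1.1) / (0.24).
    z_1 = (-1.3 + 1.1) / (0.24) = -0.8333,   |z_1| = 0.8333.
    z_2 = (-1.3 - 1.1) / (0.24) = -10,   |z_2| = 10.
Moduli of all roots: 1.2500, 0.8333, 10.0000.
All moduli strictly greater than 1? No.
Verdict: Not stationary.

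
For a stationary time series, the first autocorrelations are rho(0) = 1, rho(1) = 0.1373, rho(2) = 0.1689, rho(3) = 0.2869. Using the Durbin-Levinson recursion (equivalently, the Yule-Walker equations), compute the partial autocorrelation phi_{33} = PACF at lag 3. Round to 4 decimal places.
\phi_{33} = 0.2570

The PACF at lag k is phi_{kk}, the last component of the solution
to the Yule-Walker system G_k phi = r_k where
  (G_k)_{ij} = rho(|i - j|), (r_k)_i = rho(i), i,j = 1..k.
Equivalently, Durbin-Levinson gives phi_{kk} iteratively:
  phi_{11} = rho(1)
  phi_{kk} = [rho(k) - sum_{j=1..k-1} phi_{k-1,j} rho(k-j)]
            / [1 - sum_{j=1..k-1} phi_{k-1,j} rho(j)],
  phi_{k,j} = phi_{k-1,j} - phi_{kk} phi_{k-1,k-j},  j = 1..k-1.
Step k = 1:
  phi_11 = rho(1) = 0.1373.
Step k = 2:
  phi_22 = [rho(2) - phi_11 rho(1)] / [1 - phi_11 rho(1)] = [0.1689 - (0.1373)(0.1373)] / [1 - (0.1373)(0.1373)]
         = 0.15004871 / 0.98114871 = 0.152932.
  Update: phi_21 = phi_11 - phi_22 phi_11 = 0.1373 - (0.152932)(0.1373) = 0.116302.
Step k = 3:
  phi_33 = [rho(3) - phi_21 rho(2) - phi_22 rho(1)] / [1 - phi_21 rho(1) - phi_22 rho(2)]
    numerator   = 0.2869 - (0.116302)(0.1689) - (0.152932)(0.1373) = 0.24625899
    denominator = 1 - (0.116302)(0.1373) - (0.152932)(0.1689) = 0.95820151
  phi_33 = 0.24625899 / 0.95820151 = 0.257.
Therefore phi_{33} = 0.2570.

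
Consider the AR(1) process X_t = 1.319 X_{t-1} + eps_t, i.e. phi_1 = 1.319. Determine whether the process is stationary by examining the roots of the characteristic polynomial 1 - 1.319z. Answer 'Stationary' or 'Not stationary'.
\text{Not stationary}

The AR(p) characteristic polynomial is P(z) = 1 - 1.319z.
Stationarity requires all roots to lie outside the unit circle, i.e. |z| > 1 for every root.
This is linear in z: 1 + (-1.319) z = 0  =>  z = -1/(-1.319) = 0.75815,  |z| = 0.75815.
Moduli of all roots: 0.7582.
All moduli strictly greater than 1? No.
Verdict: Not stationary.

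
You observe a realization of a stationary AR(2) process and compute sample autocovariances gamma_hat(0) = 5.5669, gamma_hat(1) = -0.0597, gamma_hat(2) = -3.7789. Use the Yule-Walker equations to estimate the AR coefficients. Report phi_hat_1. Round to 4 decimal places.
\hat\phi_{1} = -0.0180

The Yule-Walker equations for an AR(p) process read, in matrix form,
  Gamma_p phi = r_p,   with   (Gamma_p)_{ij} = gamma(|i - j|),
                       (r_p)_i = gamma(i),   i,j = 1..p.
Substitute the sample gammas (Toeplitz matrix and right-hand side of size 2):
  Gamma_p = [[5.5669, -0.0597], [-0.0597, 5.5669]]
  r_p     = [-0.0597, -3.7789]
Written out:
  5.5669 phi_1 - 0.0597 phi_2 = -0.0597
  -0.0597 phi_1 + 5.5669 phi_2 = -3.7789
Solve by Cramer's rule:
  det = gamma(0)^2 - gamma(1)^2 = (5.5669)^2 - (-0.0597)^2 = 30.99037561 - 0.00356409 = 30.98681152
  phi_hat_1 = [gamma(1) gamma(0) - gamma(1) gamma(2)] / det = [(-0.0597)(5.5669) - (-0.0597)(-3.7789)] / 30.98681152 = -0.55794426 / 30.98681152 = -0.018
  phi_hat_2 = [gamma(0) gamma(2) - gamma(1)^2] / det = [(5.5669)(-3.7789) - (-0.0597)^2] / 30.98681152 = -21.0403225 / 30.98681152 = -0.679
So phi_hat = [-0.0180, -0.6790].
Therefore phi_hat_1 = -0.0180.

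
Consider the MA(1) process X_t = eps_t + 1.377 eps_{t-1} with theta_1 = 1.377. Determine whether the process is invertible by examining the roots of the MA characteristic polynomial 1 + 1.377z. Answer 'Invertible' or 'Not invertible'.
\text{Not invertible}

The MA(q) characteristic polynomial is P(z) = 1 + 1.377z.
Invertibility requires all roots to lie outside the unit circle, i.e. |z| > 1 for every root.
This is linear in z: 1 + (1.377) z = 0  =>  z = -1/(1.377) = -0.726216,  |z| = 0.726216.
Moduli of all roots: 0.7262.
All moduli strictly greater than 1? No.
Verdict: Not invertible.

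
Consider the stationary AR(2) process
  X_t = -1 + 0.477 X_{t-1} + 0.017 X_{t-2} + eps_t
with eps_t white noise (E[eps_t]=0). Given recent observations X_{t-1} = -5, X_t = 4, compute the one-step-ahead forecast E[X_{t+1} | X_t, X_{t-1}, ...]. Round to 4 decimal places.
E[X_{t+1} \mid \mathcal F_t] = 0.8230

For an AR(p) model X_t = c + sum_i phi_i X_{t-i} + eps_t, the
one-step-ahead conditional mean is
  E[X_{t+1} | X_t, ...] = c + sum_i phi_i X_{t+1-i}.
Substitute known values:
  E[X_{t+1} | ...] = -1 + (0.477) * (4) + (0.017) * (-5)
                   = 0.8230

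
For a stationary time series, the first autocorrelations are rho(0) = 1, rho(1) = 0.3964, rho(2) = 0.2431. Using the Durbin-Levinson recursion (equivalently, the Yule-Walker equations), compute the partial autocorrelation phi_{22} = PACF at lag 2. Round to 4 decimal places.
\phi_{22} = 0.1020

The PACF at lag k is phi_{kk}, the last component of the solution
to the Yule-Walker system G_k phi = r_k where
  (G_k)_{ij} = rho(|i - j|), (r_k)_i = rho(i), i,j = 1..k.
Equivalently, Durbin-Levinson gives phi_{kk} iteratively:
  phi_{11} = rho(1)
  phi_{kk} = [rho(k) - sum_{j=1..k-1} phi_{k-1,j} rho(k-j)]
            / [1 - sum_{j=1..k-1} phi_{k-1,j} rho(j)],
  phi_{k,j} = phi_{k-1,j} - phi_{kk} phi_{k-1,k-j},  j = 1..k-1.
Step k = 1:
  phi_11 = rho(1) = 0.3964.
Step k = 2:
  phi_22 = [rho(2) - phi_11 rho(1)] / [1 - phi_11 rho(1)] = [0.2431 - (0.3964)(0.3964)] / [1 - (0.3964)(0.3964)]
         = 0.08596704 / 0.84286704 = 0.102.
Therefore phi_{22} = 0.1020.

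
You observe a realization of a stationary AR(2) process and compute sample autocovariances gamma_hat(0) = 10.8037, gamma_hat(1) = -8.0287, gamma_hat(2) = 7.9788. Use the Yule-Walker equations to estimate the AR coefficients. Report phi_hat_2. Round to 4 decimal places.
\hat\phi_{2} = 0.4160

The Yule-Walker equations for an AR(p) process read, in matrix form,
  Gamma_p phi = r_p,   with   (Gamma_p)_{ij} = gamma(|i - j|),
                       (r_p)_i = gamma(i),   i,j = 1..p.
Substitute the sample gammas (Toeplitz matrix and right-hand side of size 2):
  Gamma_p = [[10.8037, -8.0287], [-8.0287, 10.8037]]
  r_p     = [-8.0287, 7.9788]
Written out:
  10.8037 phi_1 - 8.0287 phi_2 = -8.0287
  -8.0287 phi_1 + 10.8037 phi_2 = 7.9788
Solve by Cramer's rule:
  det = gamma(0)^2 - gamma(1)^2 = (10.8037)^2 - (-8.0287)^2 = 116.71993369 - 64.46002369 = 52.25991
  phi_hat_1 = [gamma(1) gamma(0) - gamma(1) gamma(2)] / det = [(-8.0287)(10.8037) - (-8.0287)(7.9788)] / 52.25991 = -22.68027463 / 52.25991 = -0.434
  phi_hat_2 = [gamma(0) gamma(2) - gamma(1)^2] / det = [(10.8037)(7.9788) - (-8.0287)^2] / 52.25991 = 21.74053787 / 52.25991 = 0.416
So phi_hat = [-0.4340, 0.4160].
Therefore phi_hat_2 = 0.4160.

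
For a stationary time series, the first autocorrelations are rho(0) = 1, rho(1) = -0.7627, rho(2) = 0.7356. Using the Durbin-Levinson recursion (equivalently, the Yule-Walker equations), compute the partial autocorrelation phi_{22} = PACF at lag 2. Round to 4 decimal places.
\phi_{22} = 0.3679

The PACF at lag k is phi_{kk}, the last component of the solution
to the Yule-Walker system G_k phi = r_k where
  (G_k)_{ij} = rho(|i - j|), (r_k)_i = rho(i), i,j = 1..k.
Equivalently, Durbin-Levinson gives phi_{kk} iteratively:
  phi_{11} = rho(1)
  phi_{kk} = [rho(k) - sum_{j=1..k-1} phi_{k-1,j} rho(k-j)]
            / [1 - sum_{j=1..k-1} phi_{k-1,j} rho(j)],
  phi_{k,j} = phi_{k-1,j} - phi_{kk} phi_{k-1,k-j},  j = 1..k-1.
Step k = 1:
  phi_11 = rho(1) = -0.7627.
Step k = 2:
  phi_22 = [rho(2) - phi_11 rho(1)] / [1 - phi_11 rho(1)] = [0.7356 - (-0.7627)(-0.7627)] / [1 - (-0.7627)(-0.7627)]
         = 0.15388871 / 0.41828871 = 0.3679.
Therefore phi_{22} = 0.3679.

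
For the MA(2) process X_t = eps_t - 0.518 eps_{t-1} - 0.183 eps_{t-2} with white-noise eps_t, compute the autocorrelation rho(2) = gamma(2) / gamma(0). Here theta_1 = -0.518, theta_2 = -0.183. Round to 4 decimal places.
\rho(2) = -0.1406

For an MA(q) process with theta_0 = 1, the autocovariance is
  gamma(k) = sigma^2 * sum_{i=0..q-k} theta_i * theta_{i+k},
and rho(k) = gamma(k) / gamma(0). Sigma^2 cancels.
  numerator   = (1)*(-0.183) = -0.183.
  denominator = (1)^2 + (-0.518)^2 + (-0.183)^2 = 1.301813.
  rho(2) = -0.183 / 1.301813 = -0.1406.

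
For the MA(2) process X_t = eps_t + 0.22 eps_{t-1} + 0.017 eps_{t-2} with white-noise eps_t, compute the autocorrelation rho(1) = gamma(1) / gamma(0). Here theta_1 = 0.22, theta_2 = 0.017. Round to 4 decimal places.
\rho(1) = 0.2134

For an MA(q) process with theta_0 = 1, the autocovariance is
  gamma(k) = sigma^2 * sum_{i=0..q-k} theta_i * theta_{i+k},
and rho(k) = gamma(k) / gamma(0). Sigma^2 cancels.
  numerator   = (1)*(0.22) + (0.22)*(0.017) = 0.22374.
  denominator = (1)^2 + (0.22)^2 + (0.017)^2 = 1.048689.
  rho(1) = 0.22374 / 1.048689 = 0.2134.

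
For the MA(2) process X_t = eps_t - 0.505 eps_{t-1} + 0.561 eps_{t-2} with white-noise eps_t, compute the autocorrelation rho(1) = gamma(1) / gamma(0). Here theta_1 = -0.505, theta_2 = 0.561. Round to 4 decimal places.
\rho(1) = -0.5022

For an MA(q) process with theta_0 = 1, the autocovariance is
  gamma(k) = sigma^2 * sum_{i=0..q-k} theta_i * theta_{i+k},
and rho(k) = gamma(k) / gamma(0). Sigma^2 cancels.
  numerator   = (1)*(-0.505) + (-0.505)*(0.561) = -0.788305.
  denominator = (1)^2 + (-0.505)^2 + (0.561)^2 = 1.569746.
  rho(1) = -0.788305 / 1.569746 = -0.5022.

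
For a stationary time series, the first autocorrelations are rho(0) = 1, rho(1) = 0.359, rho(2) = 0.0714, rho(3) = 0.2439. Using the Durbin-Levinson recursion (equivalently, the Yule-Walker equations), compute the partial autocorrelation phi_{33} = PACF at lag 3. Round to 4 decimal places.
\phi_{33} = 0.2770

The PACF at lag k is phi_{kk}, the last component of the solution
to the Yule-Walker system G_k phi = r_k where
  (G_k)_{ij} = rho(|i - j|), (r_k)_i = rho(i), i,j = 1..k.
Equivalently, Durbin-Levinson gives phi_{kk} iteratively:
  phi_{11} = rho(1)
  phi_{kk} = [rho(k) - sum_{j=1..k-1} phi_{k-1,j} rho(k-j)]
            / [1 - sum_{j=1..k-1} phi_{k-1,j} rho(j)],
  phi_{k,j} = phi_{k-1,j} - phi_{kk} phi_{k-1,k-j},  j = 1..k-1.
Step k = 1:
  phi_11 = rho(1) = 0.359.
Step k = 2:
  phi_22 = [rho(2) - phi_11 rho(1)] / [1 - phi_11 rho(1)] = [0.0714 - (0.359)(0.359)] / [1 - (0.359)(0.359)]
         = -0.057481 / 0.871119 = -0.065985.
  Update: phi_21 = phi_11 - phi_22 phi_11 = 0.359 - (-0.065985)(0.359) = 0.382689.
Step k = 3:
  phi_33 = [rho(3) - phi_21 rho(2) - phi_22 rho(1)] / [1 - phi_21 rho(1) - phi_22 rho(2)]
    numerator   = 0.2439 - (0.382689)(0.0714) - (-0.065985)(0.359) = 0.24026473
    denominator = 1 - (0.382689)(0.359) - (-0.065985)(0.0714) = 0.8673261
  phi_33 = 0.24026473 / 0.8673261 = 0.277.
Therefore phi_{33} = 0.2770.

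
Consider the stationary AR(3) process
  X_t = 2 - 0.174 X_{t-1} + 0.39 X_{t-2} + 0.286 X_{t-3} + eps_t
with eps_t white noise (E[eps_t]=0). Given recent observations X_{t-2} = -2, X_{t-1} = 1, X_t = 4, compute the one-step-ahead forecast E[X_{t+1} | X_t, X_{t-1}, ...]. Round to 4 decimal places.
E[X_{t+1} \mid \mathcal F_t] = 1.1220

For an AR(p) model X_t = c + sum_i phi_i X_{t-i} + eps_t, the
one-step-ahead conditional mean is
  E[X_{t+1} | X_t, ...] = c + sum_i phi_i X_{t+1-i}.
Substitute known values:
  E[X_{t+1} | ...] = 2 + (-0.174) * (4) + (0.39) * (1) + (0.286) * (-2)
                   = 1.1220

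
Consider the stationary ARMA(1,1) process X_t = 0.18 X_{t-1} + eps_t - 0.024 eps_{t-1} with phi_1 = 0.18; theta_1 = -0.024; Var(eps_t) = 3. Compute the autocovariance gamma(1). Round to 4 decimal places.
\gamma(1) = 0.4816

Multiply the model equation by X_{t-k} and take expectations. With theta_0 = psi_0 = 1 and psi_j the MA(infinity) weights, this gives
  gamma(k) - sum_i phi_i gamma(k-i) = c_k,
  c_k = sigma^2 * sum_{j=k..q} theta_j psi_{j-k}   (c_k = 0 for k > q),
using gamma(-m) = gamma(m).
psi-weights needed (psi_j = theta_j + sum_i phi_i psi_{j-i}):
  psi_1 = theta_1 + phi_1 = -0.024 + (0.18) = 0.156
Right-hand sides:
  c_0 = sigma^2 (1 + theta_1 psi_1) = 3 * (1 + (-0.024)(0.156)) = 3 * 0.996256 = 2.988768
  c_1 = sigma^2 theta_1 = 3 * (-0.024) = -0.072
  c_2 = 0
Equations for k = 0 and k = 1 (AR order 1):
  gamma(0) = phi_1 gamma(1) + c_0
  gamma(1) = phi_1 gamma(0) + c_1
Substituting the second into the first: gamma(0) (1 - phi_1^2) = c_0 + phi_1 c_1, so
  gamma(0) = (c_0 + phi_1 c_1) / (1 - phi_1^2) = (2.988768 + (0.18)(-0.072)) / (1 - (0.18)^2) = 2.975808 / 0.9676 = 3.075453.
  gamma(1) = phi_1 gamma(0) + c_1 = (0.18)(3.075453) + (-0.072) = 0.481581.
Therefore gamma(1) = 0.4816 (to 4 decimal places).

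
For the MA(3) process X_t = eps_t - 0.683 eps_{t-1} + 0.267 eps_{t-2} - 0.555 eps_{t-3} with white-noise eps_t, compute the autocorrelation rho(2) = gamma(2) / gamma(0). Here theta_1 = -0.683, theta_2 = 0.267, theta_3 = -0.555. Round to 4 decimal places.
\rho(2) = 0.3500

For an MA(q) process with theta_0 = 1, the autocovariance is
  gamma(k) = sigma^2 * sum_{i=0..q-k} theta_i * theta_{i+k},
and rho(k) = gamma(k) / gamma(0). Sigma^2 cancels.
  numerator   = (1)*(0.267) + (-0.683)*(-0.555) = 0.646065.
  denominator = (1)^2 + (-0.683)^2 + (0.267)^2 + (-0.555)^2 = 1.845803.
  rho(2) = 0.646065 / 1.845803 = 0.3500.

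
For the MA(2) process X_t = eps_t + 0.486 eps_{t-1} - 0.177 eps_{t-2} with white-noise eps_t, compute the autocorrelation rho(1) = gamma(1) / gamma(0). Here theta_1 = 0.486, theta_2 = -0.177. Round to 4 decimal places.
\rho(1) = 0.3156

For an MA(q) process with theta_0 = 1, the autocovariance is
  gamma(k) = sigma^2 * sum_{i=0..q-k} theta_i * theta_{i+k},
and rho(k) = gamma(k) / gamma(0). Sigma^2 cancels.
  numerator   = (1)*(0.486) + (0.486)*(-0.177) = 0.399978.
  denominator = (1)^2 + (0.486)^2 + (-0.177)^2 = 1.267525.
  rho(1) = 0.399978 / 1.267525 = 0.3156.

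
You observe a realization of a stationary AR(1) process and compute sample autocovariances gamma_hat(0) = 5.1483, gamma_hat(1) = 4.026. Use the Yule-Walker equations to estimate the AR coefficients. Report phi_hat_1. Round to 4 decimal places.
\hat\phi_{1} = 0.7820

The Yule-Walker equations for an AR(p) process read, in matrix form,
  Gamma_p phi = r_p,   with   (Gamma_p)_{ij} = gamma(|i - j|),
                       (r_p)_i = gamma(i),   i,j = 1..p.
Substitute the sample gammas (Toeplitz matrix and right-hand side of size 1):
  Gamma_p = [[5.1483]]
  r_p     = [4.026]
With p = 1 this is the single equation gamma(0) phi_1 = gamma(1):
  phi_hat_1 = gamma(1) / gamma(0) = 4.026 / 5.1483 = 0.7820.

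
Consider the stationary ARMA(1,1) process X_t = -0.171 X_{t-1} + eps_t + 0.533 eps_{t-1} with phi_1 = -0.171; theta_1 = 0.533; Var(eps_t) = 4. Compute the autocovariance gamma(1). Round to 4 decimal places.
\gamma(1) = 1.3557

Multiply the model equation by X_{t-k} and take expectations. With theta_0 = psi_0 = 1 and psi_j the MA(infinity) weights, this gives
  gamma(k) - sum_i phi_i gamma(k-i) = c_k,
  c_k = sigma^2 * sum_{j=k..q} theta_j psi_{j-k}   (c_k = 0 for k > q),
using gamma(-m) = gamma(m).
psi-weights needed (psi_j = theta_j + sum_i phi_i psi_{j-i}):
  psi_1 = theta_1 + phi_1 = 0.533 + (-0.171) = 0.362
Right-hand sides:
  c_0 = sigma^2 (1 + theta_1 psi_1) = 4 * (1 + (0.533)(0.362)) = 4 * 1.192946 = 4.771784
  c_1 = sigma^2 theta_1 = 4 * (0.533) = 2.132
  c_2 = 0
Equations for k = 0 and k = 1 (AR order 1):
  gamma(0) = phi_1 gamma(1) + c_0
  gamma(1) = phi_1 gamma(0) + c_1
Substituting the second into the first: gamma(0) (1 - phi_1^2) = c_0 + phi_1 c_1, so
  gamma(0) = (c_0 + phi_1 c_1) / (1 - phi_1^2) = (4.771784 + (-0.171)(2.132)) / (1 - (-0.171)^2) = 4.407212 / 0.970759 = 4.539965.
  gamma(1) = phi_1 gamma(0) + c_1 = (-0.171)(4.539965) + (2.132) = 1.355666.
Therefore gamma(1) = 1.3557 (to 4 decimal places).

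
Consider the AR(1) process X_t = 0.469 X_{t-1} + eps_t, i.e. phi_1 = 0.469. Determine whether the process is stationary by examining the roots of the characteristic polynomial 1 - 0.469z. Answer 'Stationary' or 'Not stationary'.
\text{Stationary}

The AR(p) characteristic polynomial is P(z) = 1 - 0.469z.
Stationarity requires all roots to lie outside the unit circle, i.e. |z| > 1 for every root.
This is linear in z: 1 + (-0.469) z = 0  =>  z = -1/(-0.469) = 2.132196,  |z| = 2.132196.
Moduli of all roots: 2.1322.
All moduli strictly greater than 1? Yes.
Verdict: Stationary.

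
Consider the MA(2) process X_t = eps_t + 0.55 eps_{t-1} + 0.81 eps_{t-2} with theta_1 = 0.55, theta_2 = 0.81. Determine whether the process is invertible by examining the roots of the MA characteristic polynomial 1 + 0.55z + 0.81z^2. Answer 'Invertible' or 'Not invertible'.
\text{Invertible}

The MA(q) characteristic polynomial is P(z) = 1 + 0.55z + 0.81z^2.
Invertibility requires all roots to lie outside the unit circle, i.e. |z| > 1 for every root.
Set 1 + (0.55) z + (0.81) z^2 = 0, i.e. a z^2 + b z + c = 0 with a = 0.81, b = 0.55, c = 1.
Discriminant D = b^2 - 4ac = (0.55)^2 - 4*(0.81)*1 = 0.3025 - (3.24) = -2.9375.
D < 0, so the roots are the complex-conjugate pair z = (-b +/- i sqrt(-D)) / (2a) = -0.3395 +/- 1.058i.
For a conjugate pair |z|^2 = z * conj(z) = (product of roots) = c/a = 1/(0.81) = 1.234568, so |z| = sqrt(1.234568) = 1.1111 for both roots.
Moduli of all roots: 1.1111, 1.1111.
All moduli strictly greater than 1? Yes.
Verdict: Invertible.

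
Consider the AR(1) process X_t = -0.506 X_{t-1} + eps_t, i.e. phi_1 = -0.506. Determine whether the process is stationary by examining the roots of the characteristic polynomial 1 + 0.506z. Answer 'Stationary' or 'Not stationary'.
\text{Stationary}

The AR(p) characteristic polynomial is P(z) = 1 + 0.506z.
Stationarity requires all roots to lie outside the unit circle, i.e. |z| > 1 for every root.
This is linear in z: 1 + (0.506) z = 0  =>  z = -1/(0.506) = -1.976285,  |z| = 1.976285.
Moduli of all roots: 1.9763.
All moduli strictly greater than 1? Yes.
Verdict: Stationary.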